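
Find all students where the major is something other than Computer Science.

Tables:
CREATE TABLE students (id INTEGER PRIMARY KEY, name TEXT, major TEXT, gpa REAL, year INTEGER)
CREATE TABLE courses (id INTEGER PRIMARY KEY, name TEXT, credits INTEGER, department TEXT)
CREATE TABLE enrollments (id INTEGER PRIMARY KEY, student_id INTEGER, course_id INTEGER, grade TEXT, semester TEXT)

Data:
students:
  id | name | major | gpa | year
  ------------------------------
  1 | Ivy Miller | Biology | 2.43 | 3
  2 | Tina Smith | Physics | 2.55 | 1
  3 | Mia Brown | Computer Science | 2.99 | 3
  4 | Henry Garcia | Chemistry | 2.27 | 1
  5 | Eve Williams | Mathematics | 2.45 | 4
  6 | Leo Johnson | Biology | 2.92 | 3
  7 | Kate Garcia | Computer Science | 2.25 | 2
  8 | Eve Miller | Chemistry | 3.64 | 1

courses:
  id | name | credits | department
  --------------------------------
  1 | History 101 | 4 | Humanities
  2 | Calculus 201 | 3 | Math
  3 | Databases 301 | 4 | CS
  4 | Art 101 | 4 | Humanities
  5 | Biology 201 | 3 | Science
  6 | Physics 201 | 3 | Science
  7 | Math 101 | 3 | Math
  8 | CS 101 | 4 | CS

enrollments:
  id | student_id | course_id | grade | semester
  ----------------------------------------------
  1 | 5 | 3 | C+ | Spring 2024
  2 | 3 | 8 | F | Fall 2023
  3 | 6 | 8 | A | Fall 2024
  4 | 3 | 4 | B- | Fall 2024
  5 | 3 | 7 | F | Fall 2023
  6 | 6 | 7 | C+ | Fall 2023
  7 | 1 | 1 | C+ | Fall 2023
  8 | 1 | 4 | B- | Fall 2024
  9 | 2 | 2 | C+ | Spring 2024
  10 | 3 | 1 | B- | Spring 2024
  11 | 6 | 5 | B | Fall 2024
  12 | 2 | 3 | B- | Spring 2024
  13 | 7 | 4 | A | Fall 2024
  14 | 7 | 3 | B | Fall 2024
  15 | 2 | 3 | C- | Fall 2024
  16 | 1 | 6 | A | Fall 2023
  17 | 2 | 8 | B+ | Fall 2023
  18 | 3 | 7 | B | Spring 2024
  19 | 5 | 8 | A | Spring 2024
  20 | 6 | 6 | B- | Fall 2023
SELECT name, major FROM students WHERE major <> 'Computer Science'

Execution result:
name | major
Ivy Miller | Biology
Tina Smith | Physics
Henry Garcia | Chemistry
Eve Williams | Mathematics
Leo Johnson | Biology
Eve Miller | Chemistry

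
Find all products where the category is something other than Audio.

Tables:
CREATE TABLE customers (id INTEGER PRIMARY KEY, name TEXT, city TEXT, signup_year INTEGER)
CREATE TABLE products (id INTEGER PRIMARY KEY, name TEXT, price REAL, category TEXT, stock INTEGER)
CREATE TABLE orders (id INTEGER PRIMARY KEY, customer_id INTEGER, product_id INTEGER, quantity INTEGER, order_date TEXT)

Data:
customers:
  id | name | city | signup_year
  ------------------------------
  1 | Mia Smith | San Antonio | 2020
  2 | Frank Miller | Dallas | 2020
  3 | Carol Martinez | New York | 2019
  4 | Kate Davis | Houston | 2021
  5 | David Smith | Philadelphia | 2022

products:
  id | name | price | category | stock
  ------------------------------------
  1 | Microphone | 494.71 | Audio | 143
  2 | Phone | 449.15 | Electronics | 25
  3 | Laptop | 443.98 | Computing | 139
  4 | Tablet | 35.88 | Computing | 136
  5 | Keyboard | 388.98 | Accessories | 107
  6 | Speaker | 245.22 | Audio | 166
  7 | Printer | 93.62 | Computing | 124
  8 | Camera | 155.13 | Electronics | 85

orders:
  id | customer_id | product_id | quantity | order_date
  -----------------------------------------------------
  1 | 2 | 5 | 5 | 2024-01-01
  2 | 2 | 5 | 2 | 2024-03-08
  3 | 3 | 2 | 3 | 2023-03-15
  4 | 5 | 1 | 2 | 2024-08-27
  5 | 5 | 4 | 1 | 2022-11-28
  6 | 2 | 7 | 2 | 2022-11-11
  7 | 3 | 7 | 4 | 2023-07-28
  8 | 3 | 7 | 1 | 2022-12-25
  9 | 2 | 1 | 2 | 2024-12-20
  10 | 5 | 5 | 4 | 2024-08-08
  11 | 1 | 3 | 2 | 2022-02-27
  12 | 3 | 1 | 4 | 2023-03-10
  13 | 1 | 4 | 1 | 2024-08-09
SELECT name, category FROM products WHERE category <> 'Audio'

Execution result:
name | category
Phone | Electronics
Laptop | Computing
Tablet | Computing
Keyboard | Accessories
Printer | Computing
Camera | Electronics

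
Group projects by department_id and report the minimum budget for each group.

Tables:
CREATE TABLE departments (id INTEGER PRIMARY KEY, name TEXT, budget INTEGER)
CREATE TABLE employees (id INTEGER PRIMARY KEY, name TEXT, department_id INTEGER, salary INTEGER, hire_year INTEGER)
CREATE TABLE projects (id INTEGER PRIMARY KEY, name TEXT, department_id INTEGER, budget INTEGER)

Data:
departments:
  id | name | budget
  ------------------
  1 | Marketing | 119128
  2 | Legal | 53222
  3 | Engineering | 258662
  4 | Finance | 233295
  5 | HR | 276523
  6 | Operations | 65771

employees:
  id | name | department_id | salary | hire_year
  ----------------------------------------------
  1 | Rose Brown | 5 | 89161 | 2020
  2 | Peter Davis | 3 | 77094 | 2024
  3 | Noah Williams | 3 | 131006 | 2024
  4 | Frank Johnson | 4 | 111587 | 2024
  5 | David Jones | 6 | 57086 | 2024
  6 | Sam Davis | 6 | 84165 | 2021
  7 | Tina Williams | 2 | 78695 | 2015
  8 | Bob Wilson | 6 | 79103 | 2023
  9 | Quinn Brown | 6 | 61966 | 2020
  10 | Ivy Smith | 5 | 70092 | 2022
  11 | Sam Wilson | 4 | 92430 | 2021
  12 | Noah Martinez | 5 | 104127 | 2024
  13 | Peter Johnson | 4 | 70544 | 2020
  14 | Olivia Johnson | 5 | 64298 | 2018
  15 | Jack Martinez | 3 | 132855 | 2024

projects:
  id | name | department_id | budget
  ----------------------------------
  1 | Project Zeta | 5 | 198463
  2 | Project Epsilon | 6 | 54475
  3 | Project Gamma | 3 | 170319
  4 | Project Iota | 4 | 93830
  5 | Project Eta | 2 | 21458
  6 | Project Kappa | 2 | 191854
SELECT department_id, MIN(budget) AS min_budget FROM projects GROUP BY department_id

Execution result:
department_id | min_budget
2 | 21458
3 | 170319
4 | 93830
5 | 198463
6 | 54475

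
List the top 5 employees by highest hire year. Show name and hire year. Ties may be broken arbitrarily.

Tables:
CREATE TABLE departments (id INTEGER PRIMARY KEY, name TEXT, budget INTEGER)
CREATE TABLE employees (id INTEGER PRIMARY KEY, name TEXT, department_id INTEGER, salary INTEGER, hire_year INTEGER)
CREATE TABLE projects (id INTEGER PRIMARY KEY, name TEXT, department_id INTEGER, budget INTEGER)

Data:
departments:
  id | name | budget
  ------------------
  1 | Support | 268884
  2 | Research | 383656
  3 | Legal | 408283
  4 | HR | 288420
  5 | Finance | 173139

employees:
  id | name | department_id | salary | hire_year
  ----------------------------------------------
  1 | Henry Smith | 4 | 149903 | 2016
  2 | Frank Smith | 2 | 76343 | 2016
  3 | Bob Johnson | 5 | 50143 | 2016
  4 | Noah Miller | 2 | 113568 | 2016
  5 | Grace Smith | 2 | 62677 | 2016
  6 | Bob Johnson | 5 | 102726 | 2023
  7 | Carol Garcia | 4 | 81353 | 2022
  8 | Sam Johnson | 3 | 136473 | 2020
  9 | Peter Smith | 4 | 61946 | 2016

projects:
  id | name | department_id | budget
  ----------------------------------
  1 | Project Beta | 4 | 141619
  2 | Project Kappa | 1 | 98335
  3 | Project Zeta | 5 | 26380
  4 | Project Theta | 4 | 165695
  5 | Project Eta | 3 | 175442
SELECT name, hire_year FROM employees ORDER BY hire_year DESC LIMIT 5

Execution result:
name | hire_year
Bob Johnson | 2023
Carol Garcia | 2022
Sam Johnson | 2020
Henry Smith | 2016
Frank Smith | 2016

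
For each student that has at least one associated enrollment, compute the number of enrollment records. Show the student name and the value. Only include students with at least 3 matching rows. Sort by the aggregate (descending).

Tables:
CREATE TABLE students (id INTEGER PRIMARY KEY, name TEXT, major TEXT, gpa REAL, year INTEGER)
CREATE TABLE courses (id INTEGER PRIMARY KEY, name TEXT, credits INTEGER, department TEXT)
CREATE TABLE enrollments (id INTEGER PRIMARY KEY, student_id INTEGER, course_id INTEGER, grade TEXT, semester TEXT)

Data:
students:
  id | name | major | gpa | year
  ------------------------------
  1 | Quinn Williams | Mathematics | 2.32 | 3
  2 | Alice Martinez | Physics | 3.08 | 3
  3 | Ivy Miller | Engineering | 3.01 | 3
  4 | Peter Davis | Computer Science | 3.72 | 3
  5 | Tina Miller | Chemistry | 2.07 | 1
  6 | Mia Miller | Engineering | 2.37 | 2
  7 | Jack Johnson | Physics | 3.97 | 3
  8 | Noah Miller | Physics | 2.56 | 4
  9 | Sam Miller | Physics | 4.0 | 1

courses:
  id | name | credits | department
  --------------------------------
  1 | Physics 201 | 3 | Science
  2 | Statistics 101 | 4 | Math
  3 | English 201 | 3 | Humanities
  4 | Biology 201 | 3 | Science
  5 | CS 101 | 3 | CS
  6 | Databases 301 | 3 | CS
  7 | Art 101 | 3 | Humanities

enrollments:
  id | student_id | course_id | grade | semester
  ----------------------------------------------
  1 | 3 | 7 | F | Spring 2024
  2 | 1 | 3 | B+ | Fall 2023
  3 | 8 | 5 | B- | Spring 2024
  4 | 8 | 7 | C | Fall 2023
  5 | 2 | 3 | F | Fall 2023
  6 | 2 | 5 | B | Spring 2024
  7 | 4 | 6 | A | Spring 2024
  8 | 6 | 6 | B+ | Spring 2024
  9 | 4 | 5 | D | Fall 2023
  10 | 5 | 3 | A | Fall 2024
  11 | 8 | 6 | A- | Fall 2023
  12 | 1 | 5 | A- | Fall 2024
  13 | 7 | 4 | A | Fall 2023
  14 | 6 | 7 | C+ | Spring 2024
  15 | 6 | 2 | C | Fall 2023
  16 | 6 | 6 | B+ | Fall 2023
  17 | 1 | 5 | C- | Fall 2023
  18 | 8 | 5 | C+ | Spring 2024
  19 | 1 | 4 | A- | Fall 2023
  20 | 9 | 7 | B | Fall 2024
SELECT p.name, COUNT(*) AS n FROM enrollments c JOIN students p ON c.student_id = p.id GROUP BY p.id, p.name HAVING COUNT(*) >= 3 ORDER BY n DESC

Execution result:
name | n
Quinn Williams | 4
Mia Miller | 4
Noah Miller | 4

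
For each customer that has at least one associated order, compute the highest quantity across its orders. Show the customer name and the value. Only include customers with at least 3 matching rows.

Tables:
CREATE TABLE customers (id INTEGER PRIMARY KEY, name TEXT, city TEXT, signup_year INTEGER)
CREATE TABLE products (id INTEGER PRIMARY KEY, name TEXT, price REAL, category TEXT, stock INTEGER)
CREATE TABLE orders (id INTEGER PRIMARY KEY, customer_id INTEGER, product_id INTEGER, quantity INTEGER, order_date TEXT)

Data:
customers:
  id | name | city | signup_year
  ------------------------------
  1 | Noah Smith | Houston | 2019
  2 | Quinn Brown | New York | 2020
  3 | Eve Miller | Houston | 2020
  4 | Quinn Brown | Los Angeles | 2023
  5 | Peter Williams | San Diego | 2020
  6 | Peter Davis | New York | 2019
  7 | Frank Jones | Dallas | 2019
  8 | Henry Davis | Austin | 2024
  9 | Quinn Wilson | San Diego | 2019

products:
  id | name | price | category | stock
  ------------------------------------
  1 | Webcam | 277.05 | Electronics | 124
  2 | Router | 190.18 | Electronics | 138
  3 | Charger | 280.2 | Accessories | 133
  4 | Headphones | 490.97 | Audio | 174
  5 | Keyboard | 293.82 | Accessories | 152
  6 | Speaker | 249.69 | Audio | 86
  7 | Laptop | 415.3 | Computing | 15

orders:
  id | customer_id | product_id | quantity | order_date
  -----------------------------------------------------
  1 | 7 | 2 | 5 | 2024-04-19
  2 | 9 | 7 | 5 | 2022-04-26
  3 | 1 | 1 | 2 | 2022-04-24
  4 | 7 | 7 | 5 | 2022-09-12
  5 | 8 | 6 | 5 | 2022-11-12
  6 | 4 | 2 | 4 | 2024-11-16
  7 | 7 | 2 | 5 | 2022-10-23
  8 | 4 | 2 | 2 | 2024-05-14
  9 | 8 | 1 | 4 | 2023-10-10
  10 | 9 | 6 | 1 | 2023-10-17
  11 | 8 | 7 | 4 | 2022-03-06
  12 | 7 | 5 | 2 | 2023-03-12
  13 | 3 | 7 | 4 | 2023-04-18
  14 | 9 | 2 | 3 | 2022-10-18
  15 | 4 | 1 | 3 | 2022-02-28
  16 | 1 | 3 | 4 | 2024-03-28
SELECT p.name, MAX(c.quantity) AS max_quantity FROM orders c JOIN customers p ON c.customer_id = p.id GROUP BY p.id, p.name HAVING COUNT(*) >= 3

Execution result:
name | max_quantity
Quinn Brown | 4
Frank Jones | 5
Henry Davis | 5
Quinn Wilson | 5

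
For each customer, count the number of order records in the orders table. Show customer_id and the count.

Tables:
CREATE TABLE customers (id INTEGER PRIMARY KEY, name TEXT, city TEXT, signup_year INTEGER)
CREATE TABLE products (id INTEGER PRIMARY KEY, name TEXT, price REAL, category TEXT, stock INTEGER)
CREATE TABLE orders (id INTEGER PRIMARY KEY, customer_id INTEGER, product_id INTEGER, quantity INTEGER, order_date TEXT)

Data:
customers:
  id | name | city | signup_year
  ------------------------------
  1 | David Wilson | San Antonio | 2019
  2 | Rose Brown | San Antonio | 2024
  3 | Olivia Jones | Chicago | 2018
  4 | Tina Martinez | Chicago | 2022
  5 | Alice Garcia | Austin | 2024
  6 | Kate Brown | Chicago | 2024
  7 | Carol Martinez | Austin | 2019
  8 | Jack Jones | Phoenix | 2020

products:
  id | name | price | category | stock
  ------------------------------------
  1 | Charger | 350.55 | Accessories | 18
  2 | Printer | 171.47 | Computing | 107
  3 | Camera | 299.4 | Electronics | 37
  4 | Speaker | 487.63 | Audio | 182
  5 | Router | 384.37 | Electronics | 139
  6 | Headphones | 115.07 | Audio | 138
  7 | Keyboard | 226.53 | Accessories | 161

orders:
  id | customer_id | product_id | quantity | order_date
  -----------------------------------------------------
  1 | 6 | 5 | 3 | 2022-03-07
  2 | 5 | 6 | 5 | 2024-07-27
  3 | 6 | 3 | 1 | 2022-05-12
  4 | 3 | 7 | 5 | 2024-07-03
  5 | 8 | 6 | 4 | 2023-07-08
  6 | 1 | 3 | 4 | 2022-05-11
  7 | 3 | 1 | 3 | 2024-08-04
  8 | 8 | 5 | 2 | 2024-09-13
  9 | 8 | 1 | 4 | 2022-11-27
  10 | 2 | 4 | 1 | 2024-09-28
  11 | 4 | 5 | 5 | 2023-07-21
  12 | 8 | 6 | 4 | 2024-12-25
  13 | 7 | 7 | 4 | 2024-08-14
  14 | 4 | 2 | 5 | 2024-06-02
SELECT customer_id, COUNT(*) AS order_count FROM orders GROUP BY customer_id

Execution result:
customer_id | order_count
1 | 1
2 | 1
3 | 2
4 | 2
5 | 1
6 | 2
7 | 1
8 | 4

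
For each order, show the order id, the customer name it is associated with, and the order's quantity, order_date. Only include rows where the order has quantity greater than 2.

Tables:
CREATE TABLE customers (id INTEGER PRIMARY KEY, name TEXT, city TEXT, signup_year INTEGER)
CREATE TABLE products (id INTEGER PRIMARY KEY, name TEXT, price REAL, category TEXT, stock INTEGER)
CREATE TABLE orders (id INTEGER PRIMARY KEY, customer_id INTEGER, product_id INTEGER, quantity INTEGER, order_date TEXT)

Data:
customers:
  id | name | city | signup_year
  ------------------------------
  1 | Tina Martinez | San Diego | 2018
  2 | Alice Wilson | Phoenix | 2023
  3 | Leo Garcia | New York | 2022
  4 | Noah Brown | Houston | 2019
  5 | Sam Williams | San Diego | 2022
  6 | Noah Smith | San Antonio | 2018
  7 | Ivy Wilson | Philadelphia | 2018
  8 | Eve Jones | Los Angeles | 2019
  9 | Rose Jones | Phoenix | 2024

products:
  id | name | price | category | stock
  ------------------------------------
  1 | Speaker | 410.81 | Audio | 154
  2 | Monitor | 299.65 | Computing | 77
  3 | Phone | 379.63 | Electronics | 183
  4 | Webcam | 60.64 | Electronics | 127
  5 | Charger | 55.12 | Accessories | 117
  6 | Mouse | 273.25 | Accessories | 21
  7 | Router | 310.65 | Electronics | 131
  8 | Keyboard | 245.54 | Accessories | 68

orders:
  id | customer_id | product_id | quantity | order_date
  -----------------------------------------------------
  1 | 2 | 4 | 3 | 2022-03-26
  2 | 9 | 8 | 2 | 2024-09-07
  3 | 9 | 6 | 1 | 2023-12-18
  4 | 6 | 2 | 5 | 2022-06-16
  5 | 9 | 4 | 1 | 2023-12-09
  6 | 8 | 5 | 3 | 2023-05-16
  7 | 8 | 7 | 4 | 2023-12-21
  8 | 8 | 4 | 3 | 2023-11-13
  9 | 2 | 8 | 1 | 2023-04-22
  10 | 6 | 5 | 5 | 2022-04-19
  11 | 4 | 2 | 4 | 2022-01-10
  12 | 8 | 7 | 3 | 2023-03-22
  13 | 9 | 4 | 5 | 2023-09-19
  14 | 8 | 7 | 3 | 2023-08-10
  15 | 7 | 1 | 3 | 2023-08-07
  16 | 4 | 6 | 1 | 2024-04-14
SELECT c.id, p.name AS customer, c.quantity, c.order_date FROM orders c JOIN customers p ON c.customer_id = p.id WHERE c.quantity > 2

Execution result:
id | customer | quantity | order_date
1 | Alice Wilson | 3 | 2022-03-26
4 | Noah Smith | 5 | 2022-06-16
6 | Eve Jones | 3 | 2023-05-16
7 | Eve Jones | 4 | 2023-12-21
8 | Eve Jones | 3 | 2023-11-13
10 | Noah Smith | 5 | 2022-04-19
11 | Noah Brown | 4 | 2022-01-10
12 | Eve Jones | 3 | 2023-03-22
13 | Rose Jones | 5 | 2023-09-19
14 | Eve Jones | 3 | 2023-08-10
15 | Ivy Wilson | 3 | 2023-08-07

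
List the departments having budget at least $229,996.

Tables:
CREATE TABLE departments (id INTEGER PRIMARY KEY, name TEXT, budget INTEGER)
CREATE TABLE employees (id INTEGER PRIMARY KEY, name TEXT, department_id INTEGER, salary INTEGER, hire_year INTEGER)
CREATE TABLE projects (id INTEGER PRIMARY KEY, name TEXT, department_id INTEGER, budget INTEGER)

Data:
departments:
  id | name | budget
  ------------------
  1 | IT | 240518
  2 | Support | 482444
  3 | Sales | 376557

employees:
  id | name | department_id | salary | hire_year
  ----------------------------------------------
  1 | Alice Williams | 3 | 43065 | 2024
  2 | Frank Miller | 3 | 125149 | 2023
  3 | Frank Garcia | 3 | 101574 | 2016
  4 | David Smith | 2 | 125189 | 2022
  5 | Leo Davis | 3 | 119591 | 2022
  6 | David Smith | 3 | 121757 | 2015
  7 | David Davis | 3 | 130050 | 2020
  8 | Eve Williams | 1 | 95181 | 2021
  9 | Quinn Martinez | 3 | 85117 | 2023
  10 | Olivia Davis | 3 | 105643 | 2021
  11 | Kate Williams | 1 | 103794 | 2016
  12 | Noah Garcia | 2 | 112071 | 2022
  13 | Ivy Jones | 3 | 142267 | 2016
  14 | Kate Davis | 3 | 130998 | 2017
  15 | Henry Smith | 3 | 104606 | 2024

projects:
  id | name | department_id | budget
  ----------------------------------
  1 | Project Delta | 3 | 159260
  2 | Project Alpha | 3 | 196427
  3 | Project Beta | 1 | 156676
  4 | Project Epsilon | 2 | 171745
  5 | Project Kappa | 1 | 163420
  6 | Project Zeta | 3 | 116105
SELECT name, budget FROM departments WHERE budget >= 229996

Execution result:
name | budget
IT | 240518
Support | 482444
Sales | 376557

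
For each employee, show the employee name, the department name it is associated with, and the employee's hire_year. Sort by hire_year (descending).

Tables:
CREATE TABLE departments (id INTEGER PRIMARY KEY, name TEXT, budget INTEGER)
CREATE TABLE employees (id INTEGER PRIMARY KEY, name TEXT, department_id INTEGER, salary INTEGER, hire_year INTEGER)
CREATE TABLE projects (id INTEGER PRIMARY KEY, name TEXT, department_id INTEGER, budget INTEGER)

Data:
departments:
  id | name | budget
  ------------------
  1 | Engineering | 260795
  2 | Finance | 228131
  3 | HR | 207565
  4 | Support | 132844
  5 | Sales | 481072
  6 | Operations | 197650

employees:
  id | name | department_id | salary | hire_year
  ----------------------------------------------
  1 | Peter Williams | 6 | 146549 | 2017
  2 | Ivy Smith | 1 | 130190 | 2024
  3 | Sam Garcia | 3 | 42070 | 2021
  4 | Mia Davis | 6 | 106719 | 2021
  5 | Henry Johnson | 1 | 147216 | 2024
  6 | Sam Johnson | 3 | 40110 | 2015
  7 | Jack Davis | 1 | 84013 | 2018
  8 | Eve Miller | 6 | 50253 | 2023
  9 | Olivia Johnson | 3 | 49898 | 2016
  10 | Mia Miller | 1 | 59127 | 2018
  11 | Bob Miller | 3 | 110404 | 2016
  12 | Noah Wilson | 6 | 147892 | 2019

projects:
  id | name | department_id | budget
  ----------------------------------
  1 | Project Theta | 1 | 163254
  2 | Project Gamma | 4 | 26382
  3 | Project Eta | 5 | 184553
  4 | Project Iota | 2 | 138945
SELECT c.name, p.name AS department, c.hire_year FROM employees c JOIN departments p ON c.department_id = p.id ORDER BY c.hire_year DESC

Execution result:
name | department | hire_year
Ivy Smith | Engineering | 2024
Henry Johnson | Engineering | 2024
Eve Miller | Operations | 2023
Sam Garcia | HR | 2021
Mia Davis | Operations | 2021
Noah Wilson | Operations | 2019
Jack Davis | Engineering | 2018
Mia Miller | Engineering | 2018
Peter Williams | Operations | 2017
Olivia Johnson | HR | 2016
Bob Miller | HR | 2016
Sam Johnson | HR | 2015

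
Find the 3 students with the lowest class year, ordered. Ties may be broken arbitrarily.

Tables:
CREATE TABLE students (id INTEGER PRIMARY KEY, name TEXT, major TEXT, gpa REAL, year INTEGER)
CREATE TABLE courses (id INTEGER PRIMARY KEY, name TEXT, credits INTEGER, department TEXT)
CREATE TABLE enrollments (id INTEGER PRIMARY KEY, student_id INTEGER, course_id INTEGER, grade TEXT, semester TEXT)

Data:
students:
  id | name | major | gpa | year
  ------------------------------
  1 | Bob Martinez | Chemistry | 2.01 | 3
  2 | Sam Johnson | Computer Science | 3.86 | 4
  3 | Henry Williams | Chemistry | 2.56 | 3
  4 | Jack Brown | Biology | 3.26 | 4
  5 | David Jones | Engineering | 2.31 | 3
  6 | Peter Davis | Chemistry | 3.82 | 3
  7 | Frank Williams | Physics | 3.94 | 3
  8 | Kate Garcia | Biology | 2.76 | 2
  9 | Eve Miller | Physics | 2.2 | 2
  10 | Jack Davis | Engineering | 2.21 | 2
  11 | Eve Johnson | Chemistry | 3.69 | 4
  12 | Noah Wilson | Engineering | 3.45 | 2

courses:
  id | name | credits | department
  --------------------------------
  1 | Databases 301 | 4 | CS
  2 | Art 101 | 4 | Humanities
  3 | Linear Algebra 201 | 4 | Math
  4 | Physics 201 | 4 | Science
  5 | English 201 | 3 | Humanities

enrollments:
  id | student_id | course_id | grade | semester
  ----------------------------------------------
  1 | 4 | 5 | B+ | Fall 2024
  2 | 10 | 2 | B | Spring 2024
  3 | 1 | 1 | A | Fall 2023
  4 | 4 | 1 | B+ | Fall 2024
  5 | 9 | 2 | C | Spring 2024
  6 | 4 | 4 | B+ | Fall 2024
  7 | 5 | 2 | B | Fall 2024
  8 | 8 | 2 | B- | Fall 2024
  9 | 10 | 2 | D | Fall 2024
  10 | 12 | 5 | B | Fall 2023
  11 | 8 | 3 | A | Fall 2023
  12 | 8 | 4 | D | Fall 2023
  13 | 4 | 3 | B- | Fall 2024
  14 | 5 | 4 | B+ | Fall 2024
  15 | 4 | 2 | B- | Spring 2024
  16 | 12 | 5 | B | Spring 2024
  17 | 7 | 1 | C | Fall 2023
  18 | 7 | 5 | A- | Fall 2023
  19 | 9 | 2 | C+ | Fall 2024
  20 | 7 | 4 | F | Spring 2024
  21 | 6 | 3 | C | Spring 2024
SELECT name, year FROM students ORDER BY year ASC LIMIT 3

Execution result:
name | year
Kate Garcia | 2
Eve Miller | 2
Jack Davis | 2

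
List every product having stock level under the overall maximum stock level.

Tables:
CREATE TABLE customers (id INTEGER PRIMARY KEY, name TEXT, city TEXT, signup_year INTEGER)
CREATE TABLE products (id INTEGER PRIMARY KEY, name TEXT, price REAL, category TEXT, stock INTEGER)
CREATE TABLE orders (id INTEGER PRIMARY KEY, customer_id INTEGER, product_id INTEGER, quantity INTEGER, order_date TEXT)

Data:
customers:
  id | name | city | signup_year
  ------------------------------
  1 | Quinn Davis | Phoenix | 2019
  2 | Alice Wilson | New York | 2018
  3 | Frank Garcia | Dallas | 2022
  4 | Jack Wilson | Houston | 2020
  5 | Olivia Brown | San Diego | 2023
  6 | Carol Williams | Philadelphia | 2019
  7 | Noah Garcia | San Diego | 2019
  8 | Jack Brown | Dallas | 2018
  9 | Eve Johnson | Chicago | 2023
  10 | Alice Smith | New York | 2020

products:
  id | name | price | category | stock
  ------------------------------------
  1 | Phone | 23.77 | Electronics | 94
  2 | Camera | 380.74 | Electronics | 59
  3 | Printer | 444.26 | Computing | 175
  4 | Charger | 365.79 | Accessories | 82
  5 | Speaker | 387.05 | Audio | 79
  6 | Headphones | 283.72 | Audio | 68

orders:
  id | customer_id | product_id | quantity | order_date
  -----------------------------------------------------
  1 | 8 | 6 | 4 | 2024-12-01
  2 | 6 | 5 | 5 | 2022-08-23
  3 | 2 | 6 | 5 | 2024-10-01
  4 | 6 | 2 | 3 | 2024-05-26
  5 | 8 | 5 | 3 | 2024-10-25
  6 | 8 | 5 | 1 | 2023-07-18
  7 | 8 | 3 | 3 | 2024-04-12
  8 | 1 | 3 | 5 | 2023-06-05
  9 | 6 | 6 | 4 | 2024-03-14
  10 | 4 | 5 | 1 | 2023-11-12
SELECT name, stock FROM products WHERE stock < (SELECT MAX(stock) FROM products)

Execution result:
name | stock
Phone | 94
Camera | 59
Charger | 82
Speaker | 79
Headphones | 68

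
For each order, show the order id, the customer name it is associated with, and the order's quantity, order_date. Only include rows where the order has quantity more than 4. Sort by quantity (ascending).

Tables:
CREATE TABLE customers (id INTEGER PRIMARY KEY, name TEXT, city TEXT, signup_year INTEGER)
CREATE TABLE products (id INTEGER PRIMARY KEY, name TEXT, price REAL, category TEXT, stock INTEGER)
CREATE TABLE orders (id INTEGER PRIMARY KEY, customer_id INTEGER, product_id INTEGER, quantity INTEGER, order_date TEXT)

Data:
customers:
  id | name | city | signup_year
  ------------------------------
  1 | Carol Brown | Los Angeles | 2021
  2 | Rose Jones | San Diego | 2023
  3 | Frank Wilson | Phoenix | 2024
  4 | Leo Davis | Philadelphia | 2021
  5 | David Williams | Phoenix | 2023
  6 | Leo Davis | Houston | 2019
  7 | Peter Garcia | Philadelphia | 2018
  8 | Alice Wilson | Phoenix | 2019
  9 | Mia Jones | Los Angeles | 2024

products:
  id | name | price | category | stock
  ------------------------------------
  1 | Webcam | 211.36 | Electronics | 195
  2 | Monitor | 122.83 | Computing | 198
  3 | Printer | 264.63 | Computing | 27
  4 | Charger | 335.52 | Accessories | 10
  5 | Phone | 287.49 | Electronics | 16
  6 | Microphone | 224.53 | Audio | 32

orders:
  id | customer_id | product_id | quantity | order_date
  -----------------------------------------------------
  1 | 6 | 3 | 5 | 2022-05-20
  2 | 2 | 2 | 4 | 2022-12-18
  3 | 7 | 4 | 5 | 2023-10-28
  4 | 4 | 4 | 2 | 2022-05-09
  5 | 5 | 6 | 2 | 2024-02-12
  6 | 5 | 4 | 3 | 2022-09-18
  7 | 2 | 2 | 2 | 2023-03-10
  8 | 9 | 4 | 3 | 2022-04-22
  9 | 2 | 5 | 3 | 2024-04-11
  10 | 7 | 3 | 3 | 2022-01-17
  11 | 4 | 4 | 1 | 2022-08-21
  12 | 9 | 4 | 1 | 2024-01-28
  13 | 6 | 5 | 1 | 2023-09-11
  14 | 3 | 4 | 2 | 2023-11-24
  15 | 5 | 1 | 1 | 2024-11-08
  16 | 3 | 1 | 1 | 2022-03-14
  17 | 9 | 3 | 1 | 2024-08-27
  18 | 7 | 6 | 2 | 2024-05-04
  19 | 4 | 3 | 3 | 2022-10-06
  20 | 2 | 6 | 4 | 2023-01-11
SELECT c.id, p.name AS customer, c.quantity, c.order_date FROM orders c JOIN customers p ON c.customer_id = p.id WHERE c.quantity > 4 ORDER BY c.quantity ASC

Execution result:
id | customer | quantity | order_date
1 | Leo Davis | 5 | 2022-05-20
3 | Peter Garcia | 5 | 2023-10-28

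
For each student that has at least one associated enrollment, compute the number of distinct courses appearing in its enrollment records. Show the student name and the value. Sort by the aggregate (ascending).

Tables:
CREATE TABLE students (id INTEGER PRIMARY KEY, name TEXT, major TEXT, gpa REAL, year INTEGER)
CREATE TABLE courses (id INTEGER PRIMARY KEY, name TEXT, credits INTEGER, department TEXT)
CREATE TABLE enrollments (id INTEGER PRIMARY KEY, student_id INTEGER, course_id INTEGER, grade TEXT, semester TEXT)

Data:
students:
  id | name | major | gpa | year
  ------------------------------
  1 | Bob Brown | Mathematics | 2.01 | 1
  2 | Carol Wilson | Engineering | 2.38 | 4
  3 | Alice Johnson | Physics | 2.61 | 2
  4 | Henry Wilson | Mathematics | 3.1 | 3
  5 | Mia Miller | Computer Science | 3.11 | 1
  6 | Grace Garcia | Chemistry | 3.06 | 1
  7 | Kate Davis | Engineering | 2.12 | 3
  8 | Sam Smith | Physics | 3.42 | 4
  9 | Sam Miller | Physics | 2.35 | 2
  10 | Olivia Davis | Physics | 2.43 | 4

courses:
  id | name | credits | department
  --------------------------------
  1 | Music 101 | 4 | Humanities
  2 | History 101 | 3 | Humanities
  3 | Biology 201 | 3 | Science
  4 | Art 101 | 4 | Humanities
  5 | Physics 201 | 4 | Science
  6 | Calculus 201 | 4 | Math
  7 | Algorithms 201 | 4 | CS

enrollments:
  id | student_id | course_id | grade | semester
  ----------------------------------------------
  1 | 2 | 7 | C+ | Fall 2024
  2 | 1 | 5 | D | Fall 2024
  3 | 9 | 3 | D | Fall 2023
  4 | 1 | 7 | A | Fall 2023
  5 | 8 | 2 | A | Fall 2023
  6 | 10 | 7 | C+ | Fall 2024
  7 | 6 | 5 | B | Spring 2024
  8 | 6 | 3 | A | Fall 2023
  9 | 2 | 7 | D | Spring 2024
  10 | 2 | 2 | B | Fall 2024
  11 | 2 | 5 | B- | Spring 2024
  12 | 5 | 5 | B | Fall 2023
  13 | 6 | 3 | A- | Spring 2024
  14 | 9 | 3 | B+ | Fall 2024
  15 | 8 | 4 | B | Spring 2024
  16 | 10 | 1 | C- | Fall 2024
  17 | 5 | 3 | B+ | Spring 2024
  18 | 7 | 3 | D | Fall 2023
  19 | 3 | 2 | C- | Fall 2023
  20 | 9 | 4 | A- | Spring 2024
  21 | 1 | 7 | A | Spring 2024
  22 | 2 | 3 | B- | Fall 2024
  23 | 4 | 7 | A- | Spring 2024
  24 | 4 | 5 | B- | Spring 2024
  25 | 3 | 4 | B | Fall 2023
SELECT p.name, COUNT(DISTINCT c.course_id) AS distinct_course_count FROM enrollments c JOIN students p ON c.student_id = p.id GROUP BY p.id, p.name ORDER BY distinct_course_count ASC

Execution result:
name | distinct_course_count
Kate Davis | 1
Bob Brown | 2
Alice Johnson | 2
Henry Wilson | 2
Mia Miller | 2
Grace Garcia | 2
Sam Smith | 2
Sam Miller | 2
Olivia Davis | 2
Carol Wilson | 4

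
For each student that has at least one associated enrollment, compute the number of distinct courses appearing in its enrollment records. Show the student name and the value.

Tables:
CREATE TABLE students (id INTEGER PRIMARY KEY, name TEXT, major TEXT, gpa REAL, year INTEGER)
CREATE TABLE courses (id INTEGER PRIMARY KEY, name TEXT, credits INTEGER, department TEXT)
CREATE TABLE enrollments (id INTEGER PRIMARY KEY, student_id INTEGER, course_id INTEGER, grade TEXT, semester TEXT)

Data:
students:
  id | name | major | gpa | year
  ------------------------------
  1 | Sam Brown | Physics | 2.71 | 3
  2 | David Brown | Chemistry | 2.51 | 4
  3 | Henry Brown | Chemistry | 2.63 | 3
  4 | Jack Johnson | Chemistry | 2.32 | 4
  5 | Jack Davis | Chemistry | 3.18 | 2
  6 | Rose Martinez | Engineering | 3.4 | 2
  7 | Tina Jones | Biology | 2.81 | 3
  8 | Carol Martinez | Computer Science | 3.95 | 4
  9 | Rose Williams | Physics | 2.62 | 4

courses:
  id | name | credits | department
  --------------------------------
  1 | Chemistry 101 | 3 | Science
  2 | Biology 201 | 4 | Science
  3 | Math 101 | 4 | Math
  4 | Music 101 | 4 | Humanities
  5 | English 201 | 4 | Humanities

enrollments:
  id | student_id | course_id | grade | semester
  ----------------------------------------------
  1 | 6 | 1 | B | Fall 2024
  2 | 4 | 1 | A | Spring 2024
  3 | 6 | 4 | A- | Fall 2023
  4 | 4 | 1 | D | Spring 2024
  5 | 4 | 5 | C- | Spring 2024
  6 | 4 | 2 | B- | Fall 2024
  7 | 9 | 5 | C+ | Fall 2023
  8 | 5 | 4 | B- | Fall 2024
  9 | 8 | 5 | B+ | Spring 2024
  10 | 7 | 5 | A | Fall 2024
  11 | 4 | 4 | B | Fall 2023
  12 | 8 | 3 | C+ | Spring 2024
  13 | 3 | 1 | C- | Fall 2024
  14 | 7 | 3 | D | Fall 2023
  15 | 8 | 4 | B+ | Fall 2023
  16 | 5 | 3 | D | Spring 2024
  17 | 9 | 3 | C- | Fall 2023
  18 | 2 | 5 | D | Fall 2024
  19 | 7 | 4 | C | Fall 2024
SELECT p.name, COUNT(DISTINCT c.course_id) AS distinct_course_count FROM enrollments c JOIN students p ON c.student_id = p.id GROUP BY p.id, p.name

Execution result:
name | distinct_course_count
David Brown | 1
Henry Brown | 1
Jack Johnson | 4
Jack Davis | 2
Rose Martinez | 2
Tina Jones | 3
Carol Martinez | 3
Rose Williams | 2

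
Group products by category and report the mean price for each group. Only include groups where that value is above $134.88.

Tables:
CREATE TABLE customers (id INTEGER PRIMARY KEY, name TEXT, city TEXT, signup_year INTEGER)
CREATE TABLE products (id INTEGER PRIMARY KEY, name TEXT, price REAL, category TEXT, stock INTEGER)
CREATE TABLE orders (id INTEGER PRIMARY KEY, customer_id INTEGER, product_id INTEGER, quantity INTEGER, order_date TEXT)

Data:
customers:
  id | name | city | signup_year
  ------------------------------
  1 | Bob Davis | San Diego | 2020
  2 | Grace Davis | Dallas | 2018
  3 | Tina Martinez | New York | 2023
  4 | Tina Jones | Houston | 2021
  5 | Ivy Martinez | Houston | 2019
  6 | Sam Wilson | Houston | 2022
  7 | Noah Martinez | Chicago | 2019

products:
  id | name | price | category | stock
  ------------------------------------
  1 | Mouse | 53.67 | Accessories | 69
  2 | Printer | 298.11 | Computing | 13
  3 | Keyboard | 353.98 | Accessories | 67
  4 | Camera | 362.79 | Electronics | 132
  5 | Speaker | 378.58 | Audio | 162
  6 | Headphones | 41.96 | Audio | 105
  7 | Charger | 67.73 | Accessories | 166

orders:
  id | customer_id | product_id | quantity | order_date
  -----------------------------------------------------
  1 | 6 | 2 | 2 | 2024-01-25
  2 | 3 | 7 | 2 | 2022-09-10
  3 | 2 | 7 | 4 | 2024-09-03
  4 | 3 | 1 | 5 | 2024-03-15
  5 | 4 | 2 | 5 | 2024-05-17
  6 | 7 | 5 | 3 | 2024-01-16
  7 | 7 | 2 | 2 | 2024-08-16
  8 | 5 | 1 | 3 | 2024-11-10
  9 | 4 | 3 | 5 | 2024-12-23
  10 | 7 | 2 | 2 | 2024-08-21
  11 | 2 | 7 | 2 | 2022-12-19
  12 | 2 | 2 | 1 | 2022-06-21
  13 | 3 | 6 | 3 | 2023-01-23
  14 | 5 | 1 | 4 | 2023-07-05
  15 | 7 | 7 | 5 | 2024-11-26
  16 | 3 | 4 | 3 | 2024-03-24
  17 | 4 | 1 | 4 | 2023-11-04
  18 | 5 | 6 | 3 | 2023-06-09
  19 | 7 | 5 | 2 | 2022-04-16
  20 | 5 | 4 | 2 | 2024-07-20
SELECT category, AVG(price) AS avg_price FROM products GROUP BY category HAVING AVG(price) > 134.88

Execution result:
category | avg_price
Accessories | 158.46
Audio | 210.27
Computing | 298.11
Electronics | 362.79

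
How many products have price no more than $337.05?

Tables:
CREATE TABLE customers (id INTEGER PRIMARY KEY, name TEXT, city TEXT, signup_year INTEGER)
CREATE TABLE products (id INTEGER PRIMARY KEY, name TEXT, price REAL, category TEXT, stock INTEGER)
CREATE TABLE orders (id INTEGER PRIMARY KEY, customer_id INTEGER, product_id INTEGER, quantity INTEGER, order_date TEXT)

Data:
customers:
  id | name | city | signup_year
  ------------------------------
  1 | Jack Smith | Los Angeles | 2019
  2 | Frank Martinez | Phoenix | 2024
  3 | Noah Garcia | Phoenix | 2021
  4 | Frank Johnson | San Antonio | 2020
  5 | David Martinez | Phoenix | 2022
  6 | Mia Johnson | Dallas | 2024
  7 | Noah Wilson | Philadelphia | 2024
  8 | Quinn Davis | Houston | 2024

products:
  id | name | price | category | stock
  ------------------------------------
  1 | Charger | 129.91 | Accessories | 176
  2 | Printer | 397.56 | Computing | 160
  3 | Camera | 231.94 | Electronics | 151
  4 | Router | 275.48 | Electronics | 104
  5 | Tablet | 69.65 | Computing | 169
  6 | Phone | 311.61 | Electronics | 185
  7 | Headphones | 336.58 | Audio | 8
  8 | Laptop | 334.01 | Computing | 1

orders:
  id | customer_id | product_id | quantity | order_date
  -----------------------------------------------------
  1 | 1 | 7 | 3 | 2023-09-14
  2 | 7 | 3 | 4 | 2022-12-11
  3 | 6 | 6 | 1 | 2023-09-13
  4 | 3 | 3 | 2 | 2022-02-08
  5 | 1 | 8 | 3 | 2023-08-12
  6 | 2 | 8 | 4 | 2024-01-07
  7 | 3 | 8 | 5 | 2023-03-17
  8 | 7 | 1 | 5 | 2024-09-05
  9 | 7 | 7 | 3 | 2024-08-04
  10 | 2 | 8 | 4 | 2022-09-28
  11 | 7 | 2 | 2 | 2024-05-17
SELECT COUNT(*) FROM products WHERE price <= 337.05

Execution result:
7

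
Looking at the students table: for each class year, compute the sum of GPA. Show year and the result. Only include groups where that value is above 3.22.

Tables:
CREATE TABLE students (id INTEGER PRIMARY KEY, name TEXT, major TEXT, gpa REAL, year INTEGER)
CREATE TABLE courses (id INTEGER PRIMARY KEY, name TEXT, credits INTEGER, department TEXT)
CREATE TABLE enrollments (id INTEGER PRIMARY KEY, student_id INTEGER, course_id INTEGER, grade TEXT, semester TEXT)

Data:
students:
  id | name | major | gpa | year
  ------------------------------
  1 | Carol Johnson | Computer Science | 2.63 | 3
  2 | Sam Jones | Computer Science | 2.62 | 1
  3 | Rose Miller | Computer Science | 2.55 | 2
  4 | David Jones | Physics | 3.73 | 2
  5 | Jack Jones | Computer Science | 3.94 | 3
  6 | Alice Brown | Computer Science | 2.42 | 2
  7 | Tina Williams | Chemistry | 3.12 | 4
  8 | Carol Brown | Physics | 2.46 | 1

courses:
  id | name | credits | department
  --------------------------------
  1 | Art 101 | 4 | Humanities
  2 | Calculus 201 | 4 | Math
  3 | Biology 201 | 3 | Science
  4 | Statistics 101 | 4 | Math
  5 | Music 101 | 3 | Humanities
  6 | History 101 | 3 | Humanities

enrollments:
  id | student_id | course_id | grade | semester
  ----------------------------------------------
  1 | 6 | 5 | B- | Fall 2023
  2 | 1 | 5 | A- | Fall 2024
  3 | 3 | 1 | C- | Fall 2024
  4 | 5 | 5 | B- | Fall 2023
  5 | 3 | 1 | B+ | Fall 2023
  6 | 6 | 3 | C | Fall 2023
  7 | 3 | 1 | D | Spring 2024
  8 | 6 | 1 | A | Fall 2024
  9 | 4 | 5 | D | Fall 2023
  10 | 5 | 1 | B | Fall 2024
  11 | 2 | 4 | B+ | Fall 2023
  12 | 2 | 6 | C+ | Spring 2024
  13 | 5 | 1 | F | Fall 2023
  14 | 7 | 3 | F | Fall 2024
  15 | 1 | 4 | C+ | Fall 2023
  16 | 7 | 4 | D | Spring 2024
SELECT year, SUM(gpa) AS sum_gpa FROM students GROUP BY year HAVING SUM(gpa) > 3.22

Execution result:
year | sum_gpa
1 | 5.08
2 | 8.70
3 | 6.57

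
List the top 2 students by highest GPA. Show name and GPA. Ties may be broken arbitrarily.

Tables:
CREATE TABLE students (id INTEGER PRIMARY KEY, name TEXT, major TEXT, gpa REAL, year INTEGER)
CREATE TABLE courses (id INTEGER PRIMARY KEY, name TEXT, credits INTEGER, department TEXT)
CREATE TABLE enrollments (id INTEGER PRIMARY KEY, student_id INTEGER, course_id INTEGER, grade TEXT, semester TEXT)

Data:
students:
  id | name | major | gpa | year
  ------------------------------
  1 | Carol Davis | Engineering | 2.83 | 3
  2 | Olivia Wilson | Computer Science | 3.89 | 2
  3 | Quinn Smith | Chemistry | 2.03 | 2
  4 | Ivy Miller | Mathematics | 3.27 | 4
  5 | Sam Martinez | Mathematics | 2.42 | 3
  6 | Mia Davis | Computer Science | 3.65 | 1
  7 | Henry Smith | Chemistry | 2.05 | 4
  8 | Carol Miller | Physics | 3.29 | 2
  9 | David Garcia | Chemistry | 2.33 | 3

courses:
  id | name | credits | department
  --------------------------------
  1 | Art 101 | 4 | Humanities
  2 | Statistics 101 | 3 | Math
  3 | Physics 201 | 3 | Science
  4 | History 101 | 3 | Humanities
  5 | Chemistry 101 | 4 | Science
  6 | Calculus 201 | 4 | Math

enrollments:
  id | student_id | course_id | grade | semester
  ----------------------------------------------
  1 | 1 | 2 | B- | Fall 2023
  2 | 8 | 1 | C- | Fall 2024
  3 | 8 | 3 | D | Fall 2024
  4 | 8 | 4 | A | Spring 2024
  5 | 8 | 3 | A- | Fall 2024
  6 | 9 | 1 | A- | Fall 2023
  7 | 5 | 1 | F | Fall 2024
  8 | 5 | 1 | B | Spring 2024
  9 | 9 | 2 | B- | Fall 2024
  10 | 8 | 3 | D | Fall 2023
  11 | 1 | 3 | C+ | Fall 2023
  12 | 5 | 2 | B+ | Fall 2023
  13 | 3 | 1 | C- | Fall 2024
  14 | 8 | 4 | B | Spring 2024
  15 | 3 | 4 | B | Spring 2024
SELECT name, gpa FROM students ORDER BY gpa DESC LIMIT 2

Execution result:
name | gpa
Olivia Wilson | 3.89
Mia Davis | 3.65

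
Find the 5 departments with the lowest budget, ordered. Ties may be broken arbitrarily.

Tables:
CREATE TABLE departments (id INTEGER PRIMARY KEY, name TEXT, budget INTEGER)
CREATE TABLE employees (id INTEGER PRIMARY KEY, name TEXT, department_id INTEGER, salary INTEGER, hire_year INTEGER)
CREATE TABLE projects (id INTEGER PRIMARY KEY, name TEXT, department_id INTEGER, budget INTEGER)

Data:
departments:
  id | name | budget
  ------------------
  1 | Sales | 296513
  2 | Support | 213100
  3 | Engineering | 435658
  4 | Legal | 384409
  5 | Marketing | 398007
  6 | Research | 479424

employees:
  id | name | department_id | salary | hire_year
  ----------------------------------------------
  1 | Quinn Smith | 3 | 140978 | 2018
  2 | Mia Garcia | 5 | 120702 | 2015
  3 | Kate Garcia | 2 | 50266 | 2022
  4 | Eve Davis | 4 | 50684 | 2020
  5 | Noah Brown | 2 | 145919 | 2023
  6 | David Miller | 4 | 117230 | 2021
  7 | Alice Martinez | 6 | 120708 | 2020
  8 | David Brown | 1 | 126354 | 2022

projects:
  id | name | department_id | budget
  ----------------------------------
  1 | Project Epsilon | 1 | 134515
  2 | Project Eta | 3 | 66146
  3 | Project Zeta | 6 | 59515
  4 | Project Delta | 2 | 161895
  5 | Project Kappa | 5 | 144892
SELECT name, budget FROM departments ORDER BY budget ASC LIMIT 5

Execution result:
name | budget
Support | 213100
Sales | 296513
Legal | 384409
Marketing | 398007
Engineering | 435658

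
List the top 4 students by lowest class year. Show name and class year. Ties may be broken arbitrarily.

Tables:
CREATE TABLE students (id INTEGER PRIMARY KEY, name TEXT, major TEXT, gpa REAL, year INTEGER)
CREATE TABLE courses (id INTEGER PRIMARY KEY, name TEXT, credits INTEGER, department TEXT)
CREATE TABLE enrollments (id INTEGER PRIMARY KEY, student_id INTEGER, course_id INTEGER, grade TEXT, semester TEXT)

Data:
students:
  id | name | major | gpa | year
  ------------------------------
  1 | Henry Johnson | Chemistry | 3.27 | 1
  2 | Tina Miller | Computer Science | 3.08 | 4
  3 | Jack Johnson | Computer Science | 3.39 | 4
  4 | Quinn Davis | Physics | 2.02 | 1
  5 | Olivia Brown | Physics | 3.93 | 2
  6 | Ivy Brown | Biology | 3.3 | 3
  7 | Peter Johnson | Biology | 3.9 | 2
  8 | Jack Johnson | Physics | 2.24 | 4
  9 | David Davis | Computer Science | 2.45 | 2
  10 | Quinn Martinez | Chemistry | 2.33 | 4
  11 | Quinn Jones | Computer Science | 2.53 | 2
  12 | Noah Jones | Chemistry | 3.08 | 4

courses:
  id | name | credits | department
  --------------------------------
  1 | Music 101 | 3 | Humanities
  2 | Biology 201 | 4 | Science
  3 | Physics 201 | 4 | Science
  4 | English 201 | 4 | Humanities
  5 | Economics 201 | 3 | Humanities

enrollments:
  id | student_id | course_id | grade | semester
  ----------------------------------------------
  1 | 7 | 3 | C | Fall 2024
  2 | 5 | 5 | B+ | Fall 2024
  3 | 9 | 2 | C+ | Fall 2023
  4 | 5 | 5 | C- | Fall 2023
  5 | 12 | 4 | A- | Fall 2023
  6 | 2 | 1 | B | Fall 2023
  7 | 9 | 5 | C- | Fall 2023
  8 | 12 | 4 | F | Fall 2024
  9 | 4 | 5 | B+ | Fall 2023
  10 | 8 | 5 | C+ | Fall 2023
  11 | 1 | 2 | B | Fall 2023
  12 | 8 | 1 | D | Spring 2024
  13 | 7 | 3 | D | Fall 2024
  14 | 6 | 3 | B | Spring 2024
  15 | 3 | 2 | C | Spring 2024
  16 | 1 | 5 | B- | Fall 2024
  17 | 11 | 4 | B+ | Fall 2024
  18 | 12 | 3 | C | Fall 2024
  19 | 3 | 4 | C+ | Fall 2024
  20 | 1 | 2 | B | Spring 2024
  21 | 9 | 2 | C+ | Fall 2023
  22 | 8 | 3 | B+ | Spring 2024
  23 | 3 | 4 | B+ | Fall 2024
SELECT name, year FROM students ORDER BY year ASC LIMIT 4

Execution result:
name | year
Henry Johnson | 1
Quinn Davis | 1
Olivia Brown | 2
Peter Johnson | 2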